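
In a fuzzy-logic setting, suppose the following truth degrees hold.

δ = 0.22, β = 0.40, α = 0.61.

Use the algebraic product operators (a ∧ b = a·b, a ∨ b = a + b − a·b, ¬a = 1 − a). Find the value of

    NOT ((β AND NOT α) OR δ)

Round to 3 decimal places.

0.658

NOT α = 1 − 0.6100 = 0.3900
β AND NOT α = a·b on (0.4000, 0.3900) = 0.1560
(β AND NOT α) OR δ = a + b − a·b on (0.1560, 0.2200) = 0.3417
NOT ((β AND NOT α) OR δ) = 1 − 0.3417 = 0.6583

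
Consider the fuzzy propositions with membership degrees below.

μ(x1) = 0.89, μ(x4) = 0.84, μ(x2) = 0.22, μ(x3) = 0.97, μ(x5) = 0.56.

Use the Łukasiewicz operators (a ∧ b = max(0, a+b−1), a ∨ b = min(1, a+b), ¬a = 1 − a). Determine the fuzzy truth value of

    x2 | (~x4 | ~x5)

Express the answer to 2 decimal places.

~x4 = 1 − 0.84 = 0.16
~x5 = 1 − 0.56 = 0.44
~x4 | ~x5 = min(1, a+b) on (0.16, 0.44) = 0.60
x2 | (~x4 | ~x5) = min(1, a+b) on (0.22, 0.60) = 0.82

0.82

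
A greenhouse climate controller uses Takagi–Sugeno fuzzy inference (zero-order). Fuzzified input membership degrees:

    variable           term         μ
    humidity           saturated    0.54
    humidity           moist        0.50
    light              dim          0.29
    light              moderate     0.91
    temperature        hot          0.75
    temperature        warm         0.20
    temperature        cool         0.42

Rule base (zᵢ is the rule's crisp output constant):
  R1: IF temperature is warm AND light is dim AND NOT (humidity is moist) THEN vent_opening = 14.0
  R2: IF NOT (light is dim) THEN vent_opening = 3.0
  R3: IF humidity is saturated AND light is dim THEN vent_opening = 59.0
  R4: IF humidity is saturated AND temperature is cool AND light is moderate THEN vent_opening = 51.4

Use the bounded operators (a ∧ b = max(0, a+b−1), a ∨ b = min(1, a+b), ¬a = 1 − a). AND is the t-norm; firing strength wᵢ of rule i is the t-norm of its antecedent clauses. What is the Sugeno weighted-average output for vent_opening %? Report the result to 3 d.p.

3.000

R1 (z=14.0): warm=0.20, dim=0.29, ¬moist=1−0.50=0.50; AND[max(0, a+b−1)] → w = 0.00
R2 (z=3.0): ¬dim=1−0.29=0.71 → w = 0.71
R3 (z=59.0): saturated=0.54, dim=0.29; AND[max(0, a+b−1)] → w = 0.00
R4 (z=51.4): saturated=0.54, cool=0.42, moderate=0.91; AND[max(0, a+b−1)] → w = 0.00
Weighted average = (0.00·14.0 + 0.71·3.0 + 0.00·59.0 + 0.00·51.4) / (0.00 + 0.71 + 0.00 + 0.00)
  = 2.1300 / 0.7100 = 3.000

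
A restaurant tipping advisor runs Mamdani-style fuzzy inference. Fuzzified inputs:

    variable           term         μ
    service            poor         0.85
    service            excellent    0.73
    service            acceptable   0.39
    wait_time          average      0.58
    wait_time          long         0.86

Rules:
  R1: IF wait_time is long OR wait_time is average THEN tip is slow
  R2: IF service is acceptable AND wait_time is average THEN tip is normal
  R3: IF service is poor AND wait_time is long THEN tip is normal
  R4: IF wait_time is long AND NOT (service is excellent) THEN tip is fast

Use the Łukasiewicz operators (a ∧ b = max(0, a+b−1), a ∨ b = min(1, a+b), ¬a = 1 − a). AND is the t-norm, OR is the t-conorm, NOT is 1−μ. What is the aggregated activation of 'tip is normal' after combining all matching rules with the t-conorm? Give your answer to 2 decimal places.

0.71

R1: long=0.86, average=0.58; OR[min(1, a+b)] → w = 1.00
R2: acceptable=0.39, average=0.58; AND[max(0, a+b−1)] → w = 0.00
R3: poor=0.85, long=0.86; AND[max(0, a+b−1)] → w = 0.71
R4: long=0.86, ¬excellent=1−0.73=0.27; AND[max(0, a+b−1)] → w = 0.13
Rules with consequent 'normal': {R2, R3} → strengths 0.00, 0.71
Aggregate via t-conorm [min(1, a+b)]: 0.71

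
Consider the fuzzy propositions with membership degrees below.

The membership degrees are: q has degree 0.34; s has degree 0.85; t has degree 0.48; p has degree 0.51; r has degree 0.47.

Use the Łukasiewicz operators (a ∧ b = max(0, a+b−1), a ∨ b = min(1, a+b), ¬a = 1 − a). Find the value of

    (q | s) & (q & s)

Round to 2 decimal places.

q | s = min(1, a+b) on (0.34, 0.85) = 1.00
q & s = max(0, a+b−1) on (0.34, 0.85) = 0.19
(q | s) & (q & s) = max(0, a+b−1) on (1.00, 0.19) = 0.19

0.19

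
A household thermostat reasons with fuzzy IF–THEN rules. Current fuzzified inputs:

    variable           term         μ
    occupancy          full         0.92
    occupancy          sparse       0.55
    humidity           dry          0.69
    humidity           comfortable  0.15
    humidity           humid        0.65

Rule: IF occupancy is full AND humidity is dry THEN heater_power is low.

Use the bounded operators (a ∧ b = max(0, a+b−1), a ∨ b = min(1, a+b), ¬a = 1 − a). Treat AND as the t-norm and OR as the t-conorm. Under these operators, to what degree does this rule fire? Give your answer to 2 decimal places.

0.61

firing strength: full=0.92, dry=0.69; AND[max(0, a+b−1)] → w = 0.61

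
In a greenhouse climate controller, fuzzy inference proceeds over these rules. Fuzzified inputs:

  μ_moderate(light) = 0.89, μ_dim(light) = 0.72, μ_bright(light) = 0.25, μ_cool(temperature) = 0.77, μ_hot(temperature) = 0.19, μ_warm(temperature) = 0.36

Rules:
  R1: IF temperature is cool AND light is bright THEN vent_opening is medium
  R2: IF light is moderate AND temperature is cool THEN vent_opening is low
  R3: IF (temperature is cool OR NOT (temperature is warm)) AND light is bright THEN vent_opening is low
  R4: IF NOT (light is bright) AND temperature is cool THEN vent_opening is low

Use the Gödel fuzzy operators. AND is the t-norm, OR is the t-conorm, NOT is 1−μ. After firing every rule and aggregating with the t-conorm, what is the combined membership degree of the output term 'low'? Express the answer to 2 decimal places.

0.77

R1: cool=0.77, bright=0.25; AND[min(a, b)] → w = 0.25
R2: moderate=0.89, cool=0.77; AND[min(a, b)] → w = 0.77
R3: (cool=0.77 OR ¬warm=1−0.36=0.64) = 0.77; AND[min(a, b)] with bright=0.25 → w = 0.25
R4: ¬bright=1−0.25=0.75, cool=0.77; AND[min(a, b)] → w = 0.75
Rules with consequent 'low': {R2, R3, R4} → strengths 0.77, 0.25, 0.75
Aggregate via t-conorm [max(a, b)]: 0.77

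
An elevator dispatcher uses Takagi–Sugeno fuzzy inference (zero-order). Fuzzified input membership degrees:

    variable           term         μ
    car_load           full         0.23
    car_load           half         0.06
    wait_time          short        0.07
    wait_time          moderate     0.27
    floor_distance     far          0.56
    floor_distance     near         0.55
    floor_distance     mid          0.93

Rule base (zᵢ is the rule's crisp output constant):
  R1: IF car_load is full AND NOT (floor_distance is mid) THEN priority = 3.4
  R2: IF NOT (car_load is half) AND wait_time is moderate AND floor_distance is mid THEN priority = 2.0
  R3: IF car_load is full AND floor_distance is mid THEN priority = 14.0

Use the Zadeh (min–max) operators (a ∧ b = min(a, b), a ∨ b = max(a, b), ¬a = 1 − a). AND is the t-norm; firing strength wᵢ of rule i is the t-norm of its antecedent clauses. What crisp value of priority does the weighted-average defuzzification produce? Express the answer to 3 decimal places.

R1 (z=3.4): full=0.23, ¬mid=1−0.93=0.07; AND[min(a, b)] → w = 0.07
R2 (z=2.0): ¬half=1−0.06=0.94, moderate=0.27, mid=0.93; AND[min(a, b)] → w = 0.27
R3 (z=14.0): full=0.23, mid=0.93; AND[min(a, b)] → w = 0.23
Weighted average = (0.07·3.4 + 0.27·2.0 + 0.23·14.0) / (0.07 + 0.27 + 0.23)
  = 3.9980 / 0.5700 = 7.014

7.014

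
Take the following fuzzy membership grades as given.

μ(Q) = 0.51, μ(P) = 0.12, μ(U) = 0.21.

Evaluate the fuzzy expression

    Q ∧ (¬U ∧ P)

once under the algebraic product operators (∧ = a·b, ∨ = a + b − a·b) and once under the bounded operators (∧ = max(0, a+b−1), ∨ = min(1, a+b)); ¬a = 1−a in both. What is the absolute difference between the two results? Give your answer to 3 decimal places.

Under algebraic product:
  ¬U = 1 − 0.2100 = 0.7900
  ¬U ∧ P = a·b on (0.7900, 0.1200) = 0.0948
  Q ∧ (¬U ∧ P) = a·b on (0.5100, 0.0948) = 0.0483
  → value = 0.0483
Under bounded:
  ¬U = 1 − 0.21 = 0.79
  ¬U ∧ P = max(0, a+b−1) on (0.79, 0.12) = 0.00
  Q ∧ (¬U ∧ P) = max(0, a+b−1) on (0.51, 0.00) = 0.00
  → value = 0.0000
|0.0483 − 0.0000| = 0.048

0.048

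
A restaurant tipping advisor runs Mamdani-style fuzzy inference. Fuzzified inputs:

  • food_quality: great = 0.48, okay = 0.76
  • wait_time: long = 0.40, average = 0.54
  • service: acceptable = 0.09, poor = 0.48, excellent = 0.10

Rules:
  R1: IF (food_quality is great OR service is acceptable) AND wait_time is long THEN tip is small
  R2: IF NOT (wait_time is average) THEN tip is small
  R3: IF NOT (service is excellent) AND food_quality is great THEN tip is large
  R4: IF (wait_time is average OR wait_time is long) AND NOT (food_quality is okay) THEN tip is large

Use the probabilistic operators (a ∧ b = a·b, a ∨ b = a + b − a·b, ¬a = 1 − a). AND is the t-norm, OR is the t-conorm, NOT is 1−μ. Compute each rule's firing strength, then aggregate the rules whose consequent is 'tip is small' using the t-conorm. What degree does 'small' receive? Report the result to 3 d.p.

0.574

R1: (great=0.48 OR acceptable=0.09) = 0.5268; AND[a·b] with long=0.40 → w = 0.2107
R2: ¬average=1−0.54=0.46 → w = 0.4600
R3: ¬excellent=1−0.10=0.90, great=0.48; AND[a·b] → w = 0.4320
R4: (average=0.54 OR long=0.40) = 0.7240; AND[a·b] with ¬okay=1−0.76=0.24 → w = 0.1738
Rules with consequent 'small': {R1, R2} → strengths 0.2107, 0.4600
Aggregate via t-conorm [a + b − a·b]: 0.5738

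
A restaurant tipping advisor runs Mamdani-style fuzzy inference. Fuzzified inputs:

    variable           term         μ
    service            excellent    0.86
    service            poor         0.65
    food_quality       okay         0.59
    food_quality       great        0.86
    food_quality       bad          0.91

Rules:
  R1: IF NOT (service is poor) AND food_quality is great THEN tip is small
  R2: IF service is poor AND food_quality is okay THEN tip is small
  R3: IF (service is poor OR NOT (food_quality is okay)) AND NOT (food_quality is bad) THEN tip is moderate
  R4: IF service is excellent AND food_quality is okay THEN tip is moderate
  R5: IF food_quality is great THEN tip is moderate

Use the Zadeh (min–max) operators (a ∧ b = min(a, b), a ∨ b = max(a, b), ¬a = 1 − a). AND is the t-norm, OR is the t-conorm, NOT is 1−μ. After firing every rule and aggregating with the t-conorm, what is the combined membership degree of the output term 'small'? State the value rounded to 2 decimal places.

0.59

R1: ¬poor=1−0.65=0.35, great=0.86; AND[min(a, b)] → w = 0.35
R2: poor=0.65, okay=0.59; AND[min(a, b)] → w = 0.59
R3: (poor=0.65 OR ¬okay=1−0.59=0.41) = 0.65; AND[min(a, b)] with ¬bad=1−0.91=0.09 → w = 0.09
R4: excellent=0.86, okay=0.59; AND[min(a, b)] → w = 0.59
R5: great=0.86 → w = 0.86
Rules with consequent 'small': {R1, R2} → strengths 0.35, 0.59
Aggregate via t-conorm [max(a, b)]: 0.59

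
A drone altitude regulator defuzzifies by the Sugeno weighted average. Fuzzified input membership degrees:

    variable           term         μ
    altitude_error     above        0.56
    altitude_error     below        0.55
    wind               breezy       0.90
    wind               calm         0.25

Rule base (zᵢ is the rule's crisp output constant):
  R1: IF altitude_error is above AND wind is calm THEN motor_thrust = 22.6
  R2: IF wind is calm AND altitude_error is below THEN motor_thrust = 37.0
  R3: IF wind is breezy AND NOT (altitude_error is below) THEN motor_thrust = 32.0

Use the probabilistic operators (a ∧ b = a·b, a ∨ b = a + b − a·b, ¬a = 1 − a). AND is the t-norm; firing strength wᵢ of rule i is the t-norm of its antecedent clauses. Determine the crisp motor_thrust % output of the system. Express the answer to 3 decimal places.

R1 (z=22.6): above=0.56, calm=0.25; AND[a·b] → w = 0.1400
R2 (z=37.0): calm=0.25, below=0.55; AND[a·b] → w = 0.1375
R3 (z=32.0): breezy=0.90, ¬below=1−0.55=0.45; AND[a·b] → w = 0.4050
Weighted average = (0.1400·22.6 + 0.1375·37.0 + 0.4050·32.0) / (0.1400 + 0.1375 + 0.4050)
  = 21.2115 / 0.6825 = 31.079

31.079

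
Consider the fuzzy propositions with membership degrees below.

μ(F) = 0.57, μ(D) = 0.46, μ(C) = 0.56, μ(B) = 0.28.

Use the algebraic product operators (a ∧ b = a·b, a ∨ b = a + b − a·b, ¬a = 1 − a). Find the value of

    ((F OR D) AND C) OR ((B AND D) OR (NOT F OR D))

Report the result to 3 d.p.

0.847

F OR D = a + b − a·b on (0.5700, 0.4600) = 0.7678
(F OR D) AND C = a·b on (0.7678, 0.5600) = 0.4300
B AND D = a·b on (0.2800, 0.4600) = 0.1288
NOT F = 1 − 0.5700 = 0.4300
NOT F OR D = a + b − a·b on (0.4300, 0.4600) = 0.6922
(B AND D) OR (NOT F OR D) = a + b − a·b on (0.1288, 0.6922) = 0.7318
((F OR D) AND C) OR ((B AND D) OR (NOT F OR D)) = a + b − a·b on (0.4300, 0.7318) = 0.8471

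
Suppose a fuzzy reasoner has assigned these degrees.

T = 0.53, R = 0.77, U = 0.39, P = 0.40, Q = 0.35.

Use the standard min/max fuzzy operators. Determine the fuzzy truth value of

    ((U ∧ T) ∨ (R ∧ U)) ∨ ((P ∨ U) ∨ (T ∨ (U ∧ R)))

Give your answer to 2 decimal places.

0.53

U ∧ T = min(a, b) on (0.39, 0.53) = 0.39
R ∧ U = min(a, b) on (0.77, 0.39) = 0.39
(U ∧ T) ∨ (R ∧ U) = max(a, b) on (0.39, 0.39) = 0.39
P ∨ U = max(a, b) on (0.40, 0.39) = 0.40
U ∧ R = min(a, b) on (0.39, 0.77) = 0.39
T ∨ (U ∧ R) = max(a, b) on (0.53, 0.39) = 0.53
(P ∨ U) ∨ (T ∨ (U ∧ R)) = max(a, b) on (0.40, 0.53) = 0.53
((U ∧ T) ∨ (R ∧ U)) ∨ ((P ∨ U) ∨ (T ∨ (U ∧ R))) = max(a, b) on (0.39, 0.53) = 0.53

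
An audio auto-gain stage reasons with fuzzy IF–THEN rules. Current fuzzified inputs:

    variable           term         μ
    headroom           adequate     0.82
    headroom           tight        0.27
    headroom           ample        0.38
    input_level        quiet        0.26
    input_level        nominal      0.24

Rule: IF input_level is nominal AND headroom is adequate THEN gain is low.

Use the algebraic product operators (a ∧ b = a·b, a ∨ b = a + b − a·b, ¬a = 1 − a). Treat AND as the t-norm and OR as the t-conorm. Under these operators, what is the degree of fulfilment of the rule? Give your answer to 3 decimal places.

firing strength: nominal=0.24, adequate=0.82; AND[a·b] → w = 0.1968

0.197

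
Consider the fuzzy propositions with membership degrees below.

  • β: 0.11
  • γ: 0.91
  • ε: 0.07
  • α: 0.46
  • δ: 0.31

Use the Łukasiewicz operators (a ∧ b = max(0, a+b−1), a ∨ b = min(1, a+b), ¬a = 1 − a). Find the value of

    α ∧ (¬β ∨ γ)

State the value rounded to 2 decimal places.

¬β = 1 − 0.11 = 0.89
¬β ∨ γ = min(1, a+b) on (0.89, 0.91) = 1.00
α ∧ (¬β ∨ γ) = max(0, a+b−1) on (0.46, 1.00) = 0.46

0.46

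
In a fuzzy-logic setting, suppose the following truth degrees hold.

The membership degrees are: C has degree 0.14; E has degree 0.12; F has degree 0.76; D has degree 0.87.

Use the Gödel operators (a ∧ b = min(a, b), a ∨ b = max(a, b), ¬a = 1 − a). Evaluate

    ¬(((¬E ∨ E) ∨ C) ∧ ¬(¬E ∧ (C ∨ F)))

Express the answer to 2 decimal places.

0.76

¬E = 1 − 0.12 = 0.88
¬E ∨ E = max(a, b) on (0.88, 0.12) = 0.88
(¬E ∨ E) ∨ C = max(a, b) on (0.88, 0.14) = 0.88
¬E = 1 − 0.12 = 0.88
C ∨ F = max(a, b) on (0.14, 0.76) = 0.76
¬E ∧ (C ∨ F) = min(a, b) on (0.88, 0.76) = 0.76
¬(¬E ∧ (C ∨ F)) = 1 − 0.76 = 0.24
((¬E ∨ E) ∨ C) ∧ ¬(¬E ∧ (C ∨ F)) = min(a, b) on (0.88, 0.24) = 0.24
¬(((¬E ∨ E) ∨ C) ∧ ¬(¬E ∧ (C ∨ F))) = 1 − 0.24 = 0.76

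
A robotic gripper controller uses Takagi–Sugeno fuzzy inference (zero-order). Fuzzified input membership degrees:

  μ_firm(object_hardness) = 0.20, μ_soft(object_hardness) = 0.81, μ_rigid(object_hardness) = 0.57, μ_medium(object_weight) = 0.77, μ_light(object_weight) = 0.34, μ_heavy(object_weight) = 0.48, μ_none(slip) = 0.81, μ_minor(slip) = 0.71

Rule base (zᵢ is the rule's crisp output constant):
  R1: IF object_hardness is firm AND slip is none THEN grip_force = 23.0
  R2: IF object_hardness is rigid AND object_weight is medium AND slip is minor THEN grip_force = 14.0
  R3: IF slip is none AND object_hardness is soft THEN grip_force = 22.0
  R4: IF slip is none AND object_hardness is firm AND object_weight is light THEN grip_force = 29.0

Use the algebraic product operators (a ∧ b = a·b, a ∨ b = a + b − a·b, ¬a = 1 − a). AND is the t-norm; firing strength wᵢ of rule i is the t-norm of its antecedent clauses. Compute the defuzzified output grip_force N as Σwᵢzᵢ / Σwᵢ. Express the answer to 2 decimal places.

R1 (z=23.0): firm=0.20, none=0.81; AND[a·b] → w = 0.1620
R2 (z=14.0): rigid=0.57, medium=0.77, minor=0.71; AND[a·b] → w = 0.3116
R3 (z=22.0): none=0.81, soft=0.81; AND[a·b] → w = 0.6561
R4 (z=29.0): none=0.81, firm=0.20, light=0.34; AND[a·b] → w = 0.0551
Weighted average = (0.1620·23.0 + 0.3116·14.0 + 0.6561·22.0 + 0.0551·29.0) / (0.1620 + 0.3116 + 0.6561 + 0.0551)
  = 24.1202 / 1.1848 = 20.36

20.36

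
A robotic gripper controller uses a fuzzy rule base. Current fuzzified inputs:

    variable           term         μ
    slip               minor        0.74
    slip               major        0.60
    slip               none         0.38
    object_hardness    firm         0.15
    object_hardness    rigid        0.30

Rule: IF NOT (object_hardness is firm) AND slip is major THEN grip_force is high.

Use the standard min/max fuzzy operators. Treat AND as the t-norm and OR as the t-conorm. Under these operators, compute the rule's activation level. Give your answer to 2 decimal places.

0.60

firing strength: ¬firm=1−0.15=0.85, major=0.60; AND[min(a, b)] → w = 0.60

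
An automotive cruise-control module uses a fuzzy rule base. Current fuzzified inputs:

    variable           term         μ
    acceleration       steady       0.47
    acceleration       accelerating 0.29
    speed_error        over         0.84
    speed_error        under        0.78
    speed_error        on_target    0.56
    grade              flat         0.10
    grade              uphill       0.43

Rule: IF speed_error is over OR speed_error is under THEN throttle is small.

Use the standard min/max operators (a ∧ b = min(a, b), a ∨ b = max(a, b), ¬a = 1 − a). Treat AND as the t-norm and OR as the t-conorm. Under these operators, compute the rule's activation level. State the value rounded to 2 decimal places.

0.84

firing strength: over=0.84, under=0.78; OR[max(a, b)] → w = 0.84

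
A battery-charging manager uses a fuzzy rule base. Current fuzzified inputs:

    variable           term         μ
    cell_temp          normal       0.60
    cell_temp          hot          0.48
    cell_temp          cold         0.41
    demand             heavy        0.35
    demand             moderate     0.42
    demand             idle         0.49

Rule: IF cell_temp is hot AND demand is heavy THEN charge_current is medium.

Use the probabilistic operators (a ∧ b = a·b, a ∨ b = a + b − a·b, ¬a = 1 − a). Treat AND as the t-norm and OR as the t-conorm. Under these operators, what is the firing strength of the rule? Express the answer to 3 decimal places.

firing strength: hot=0.48, heavy=0.35; AND[a·b] → w = 0.1680

0.168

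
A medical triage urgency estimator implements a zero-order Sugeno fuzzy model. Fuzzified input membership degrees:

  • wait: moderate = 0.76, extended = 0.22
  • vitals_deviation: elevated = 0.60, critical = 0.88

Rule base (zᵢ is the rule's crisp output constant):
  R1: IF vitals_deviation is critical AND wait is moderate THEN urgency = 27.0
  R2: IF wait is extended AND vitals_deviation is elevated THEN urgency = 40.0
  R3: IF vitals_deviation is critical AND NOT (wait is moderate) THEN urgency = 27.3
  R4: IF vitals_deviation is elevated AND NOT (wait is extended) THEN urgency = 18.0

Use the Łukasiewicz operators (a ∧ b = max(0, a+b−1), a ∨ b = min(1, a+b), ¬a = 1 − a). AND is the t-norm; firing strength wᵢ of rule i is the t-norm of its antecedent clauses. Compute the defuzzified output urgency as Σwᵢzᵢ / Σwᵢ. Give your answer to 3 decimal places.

24.032

R1 (z=27.0): critical=0.88, moderate=0.76; AND[max(0, a+b−1)] → w = 0.64
R2 (z=40.0): extended=0.22, elevated=0.60; AND[max(0, a+b−1)] → w = 0.00
R3 (z=27.3): critical=0.88, ¬moderate=1−0.76=0.24; AND[max(0, a+b−1)] → w = 0.12
R4 (z=18.0): elevated=0.60, ¬extended=1−0.22=0.78; AND[max(0, a+b−1)] → w = 0.38
Weighted average = (0.64·27.0 + 0.00·40.0 + 0.12·27.3 + 0.38·18.0) / (0.64 + 0.00 + 0.12 + 0.38)
  = 27.3960 / 1.1400 = 24.032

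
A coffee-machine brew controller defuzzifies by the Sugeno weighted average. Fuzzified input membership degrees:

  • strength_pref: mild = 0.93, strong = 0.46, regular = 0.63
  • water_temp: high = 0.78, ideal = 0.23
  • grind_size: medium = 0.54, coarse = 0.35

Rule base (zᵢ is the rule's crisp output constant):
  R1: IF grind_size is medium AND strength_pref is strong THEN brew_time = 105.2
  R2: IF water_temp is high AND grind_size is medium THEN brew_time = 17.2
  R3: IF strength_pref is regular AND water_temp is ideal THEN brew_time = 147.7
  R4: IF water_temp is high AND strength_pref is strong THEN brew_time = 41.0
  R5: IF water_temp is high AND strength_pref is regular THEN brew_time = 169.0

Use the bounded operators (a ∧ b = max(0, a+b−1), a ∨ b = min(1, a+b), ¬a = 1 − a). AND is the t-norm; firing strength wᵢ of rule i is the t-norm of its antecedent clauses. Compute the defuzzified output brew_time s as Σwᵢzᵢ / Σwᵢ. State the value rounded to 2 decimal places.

R1 (z=105.2): medium=0.54, strong=0.46; AND[max(0, a+b−1)] → w = 0.00
R2 (z=17.2): high=0.78, medium=0.54; AND[max(0, a+b−1)] → w = 0.32
R3 (z=147.7): regular=0.63, ideal=0.23; AND[max(0, a+b−1)] → w = 0.00
R4 (z=41.0): high=0.78, strong=0.46; AND[max(0, a+b−1)] → w = 0.24
R5 (z=169.0): high=0.78, regular=0.63; AND[max(0, a+b−1)] → w = 0.41
Weighted average = (0.00·105.2 + 0.32·17.2 + 0.00·147.7 + 0.24·41.0 + 0.41·169.0) / (0.00 + 0.32 + 0.00 + 0.24 + 0.41)
  = 84.6340 / 0.9700 = 87.25

87.25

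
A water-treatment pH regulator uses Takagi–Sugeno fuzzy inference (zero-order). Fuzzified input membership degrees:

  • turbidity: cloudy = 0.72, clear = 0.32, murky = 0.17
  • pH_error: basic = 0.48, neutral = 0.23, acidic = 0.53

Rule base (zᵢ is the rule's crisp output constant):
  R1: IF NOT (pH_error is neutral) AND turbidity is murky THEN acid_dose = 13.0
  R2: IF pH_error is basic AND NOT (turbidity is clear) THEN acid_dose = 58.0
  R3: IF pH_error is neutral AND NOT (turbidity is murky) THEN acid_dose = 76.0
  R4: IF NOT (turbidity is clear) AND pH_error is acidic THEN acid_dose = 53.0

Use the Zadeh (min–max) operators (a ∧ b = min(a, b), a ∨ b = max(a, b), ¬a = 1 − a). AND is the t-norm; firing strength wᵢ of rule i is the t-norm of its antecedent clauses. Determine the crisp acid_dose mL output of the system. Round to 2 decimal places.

53.63

R1 (z=13.0): ¬neutral=1−0.23=0.77, murky=0.17; AND[min(a, b)] → w = 0.17
R2 (z=58.0): basic=0.48, ¬clear=1−0.32=0.68; AND[min(a, b)] → w = 0.48
R3 (z=76.0): neutral=0.23, ¬murky=1−0.17=0.83; AND[min(a, b)] → w = 0.23
R4 (z=53.0): ¬clear=1−0.32=0.68, acidic=0.53; AND[min(a, b)] → w = 0.53
Weighted average = (0.17·13.0 + 0.48·58.0 + 0.23·76.0 + 0.53·53.0) / (0.17 + 0.48 + 0.23 + 0.53)
  = 75.6200 / 1.4100 = 53.63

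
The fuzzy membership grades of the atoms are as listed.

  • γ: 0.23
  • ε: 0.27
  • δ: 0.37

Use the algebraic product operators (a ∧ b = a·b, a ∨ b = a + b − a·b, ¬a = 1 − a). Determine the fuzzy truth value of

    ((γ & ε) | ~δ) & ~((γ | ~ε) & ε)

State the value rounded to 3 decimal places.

0.513

γ & ε = a·b on (0.2300, 0.2700) = 0.0621
~δ = 1 − 0.3700 = 0.6300
(γ & ε) | ~δ = a + b − a·b on (0.0621, 0.6300) = 0.6530
~ε = 1 − 0.2700 = 0.7300
γ | ~ε = a + b − a·b on (0.2300, 0.7300) = 0.7921
(γ | ~ε) & ε = a·b on (0.7921, 0.2700) = 0.2139
~((γ | ~ε) & ε) = 1 − 0.2139 = 0.7861
((γ & ε) | ~δ) & ~((γ | ~ε) & ε) = a·b on (0.6530, 0.7861) = 0.5133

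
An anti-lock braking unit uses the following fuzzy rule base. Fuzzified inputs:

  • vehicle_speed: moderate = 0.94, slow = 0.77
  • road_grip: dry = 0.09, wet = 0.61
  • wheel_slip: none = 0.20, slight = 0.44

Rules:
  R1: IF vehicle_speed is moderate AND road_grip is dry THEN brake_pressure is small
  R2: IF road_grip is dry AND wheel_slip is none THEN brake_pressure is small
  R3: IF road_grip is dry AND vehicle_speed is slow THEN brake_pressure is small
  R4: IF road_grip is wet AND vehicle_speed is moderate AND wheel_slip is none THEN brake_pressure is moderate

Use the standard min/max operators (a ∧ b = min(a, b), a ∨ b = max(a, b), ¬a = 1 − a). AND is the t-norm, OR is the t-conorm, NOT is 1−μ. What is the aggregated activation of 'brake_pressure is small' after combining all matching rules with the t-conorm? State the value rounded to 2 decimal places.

R1: moderate=0.94, dry=0.09; AND[min(a, b)] → w = 0.09
R2: dry=0.09, none=0.20; AND[min(a, b)] → w = 0.09
R3: dry=0.09, slow=0.77; AND[min(a, b)] → w = 0.09
R4: wet=0.61, moderate=0.94, none=0.20; AND[min(a, b)] → w = 0.20
Rules with consequent 'small': {R1, R2, R3} → strengths 0.09, 0.09, 0.09
Aggregate via t-conorm [max(a, b)]: 0.09

0.09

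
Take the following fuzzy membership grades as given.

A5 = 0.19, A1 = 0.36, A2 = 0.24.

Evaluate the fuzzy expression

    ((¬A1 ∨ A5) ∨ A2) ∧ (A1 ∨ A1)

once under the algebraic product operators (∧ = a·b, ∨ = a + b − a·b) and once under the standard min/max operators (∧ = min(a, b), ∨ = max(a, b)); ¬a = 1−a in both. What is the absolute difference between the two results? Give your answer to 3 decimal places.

0.100

Under algebraic product:
  ¬A1 = 1 − 0.3600 = 0.6400
  ¬A1 ∨ A5 = a + b − a·b on (0.6400, 0.1900) = 0.7084
  (¬A1 ∨ A5) ∨ A2 = a + b − a·b on (0.7084, 0.2400) = 0.7784
  A1 ∨ A1 = a + b − a·b on (0.3600, 0.3600) = 0.5904
  ((¬A1 ∨ A5) ∨ A2) ∧ (A1 ∨ A1) = a·b on (0.7784, 0.5904) = 0.4596
  → value = 0.4596
Under standard min/max:
  ¬A1 = 1 − 0.36 = 0.64
  ¬A1 ∨ A5 = max(a, b) on (0.64, 0.19) = 0.64
  (¬A1 ∨ A5) ∨ A2 = max(a, b) on (0.64, 0.24) = 0.64
  A1 ∨ A1 = max(a, b) on (0.36, 0.36) = 0.36
  ((¬A1 ∨ A5) ∨ A2) ∧ (A1 ∨ A1) = min(a, b) on (0.64, 0.36) = 0.36
  → value = 0.3600
|0.4596 − 0.3600| = 0.100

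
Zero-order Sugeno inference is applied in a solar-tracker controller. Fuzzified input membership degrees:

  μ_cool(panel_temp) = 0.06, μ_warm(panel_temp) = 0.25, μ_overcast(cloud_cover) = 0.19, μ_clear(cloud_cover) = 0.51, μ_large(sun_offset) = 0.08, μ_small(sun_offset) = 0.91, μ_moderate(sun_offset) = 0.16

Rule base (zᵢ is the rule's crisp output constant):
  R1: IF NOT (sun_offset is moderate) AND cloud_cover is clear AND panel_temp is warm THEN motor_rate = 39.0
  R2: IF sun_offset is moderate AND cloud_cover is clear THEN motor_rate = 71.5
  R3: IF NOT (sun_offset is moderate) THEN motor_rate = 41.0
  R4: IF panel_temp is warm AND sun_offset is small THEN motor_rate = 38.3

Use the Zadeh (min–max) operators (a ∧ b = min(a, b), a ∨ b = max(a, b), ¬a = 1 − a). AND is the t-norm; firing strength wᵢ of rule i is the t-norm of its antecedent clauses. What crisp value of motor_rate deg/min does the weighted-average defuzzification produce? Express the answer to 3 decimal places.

R1 (z=39.0): ¬moderate=1−0.16=0.84, clear=0.51, warm=0.25; AND[min(a, b)] → w = 0.25
R2 (z=71.5): moderate=0.16, clear=0.51; AND[min(a, b)] → w = 0.16
R3 (z=41.0): ¬moderate=1−0.16=0.84 → w = 0.84
R4 (z=38.3): warm=0.25, small=0.91; AND[min(a, b)] → w = 0.25
Weighted average = (0.25·39.0 + 0.16·71.5 + 0.84·41.0 + 0.25·38.3) / (0.25 + 0.16 + 0.84 + 0.25)
  = 65.2050 / 1.5000 = 43.470

43.470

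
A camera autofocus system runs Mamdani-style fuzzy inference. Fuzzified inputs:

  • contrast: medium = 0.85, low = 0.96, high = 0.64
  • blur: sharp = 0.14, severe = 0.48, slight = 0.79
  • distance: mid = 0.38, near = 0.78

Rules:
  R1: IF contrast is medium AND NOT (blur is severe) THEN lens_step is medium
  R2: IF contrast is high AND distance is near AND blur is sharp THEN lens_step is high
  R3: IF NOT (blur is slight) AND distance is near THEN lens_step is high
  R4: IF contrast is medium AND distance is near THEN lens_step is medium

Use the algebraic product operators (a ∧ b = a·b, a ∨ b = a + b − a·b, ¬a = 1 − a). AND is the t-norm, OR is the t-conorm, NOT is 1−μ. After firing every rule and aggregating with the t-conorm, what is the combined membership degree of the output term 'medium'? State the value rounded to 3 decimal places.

R1: medium=0.85, ¬severe=1−0.48=0.52; AND[a·b] → w = 0.4420
R2: high=0.64, near=0.78, sharp=0.14; AND[a·b] → w = 0.0699
R3: ¬slight=1−0.79=0.21, near=0.78; AND[a·b] → w = 0.1638
R4: medium=0.85, near=0.78; AND[a·b] → w = 0.6630
Rules with consequent 'medium': {R1, R4} → strengths 0.4420, 0.6630
Aggregate via t-conorm [a + b − a·b]: 0.8120

0.812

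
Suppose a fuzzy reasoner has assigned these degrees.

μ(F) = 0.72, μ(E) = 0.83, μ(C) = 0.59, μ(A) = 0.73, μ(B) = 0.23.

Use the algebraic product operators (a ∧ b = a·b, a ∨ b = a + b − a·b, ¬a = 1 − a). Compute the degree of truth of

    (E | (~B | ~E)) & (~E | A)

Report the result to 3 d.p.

~B = 1 − 0.2300 = 0.7700
~E = 1 − 0.8300 = 0.1700
~B | ~E = a + b − a·b on (0.7700, 0.1700) = 0.8091
E | (~B | ~E) = a + b − a·b on (0.8300, 0.8091) = 0.9675
~E = 1 − 0.8300 = 0.1700
~E | A = a + b − a·b on (0.1700, 0.7300) = 0.7759
(E | (~B | ~E)) & (~E | A) = a·b on (0.9675, 0.7759) = 0.7507

0.751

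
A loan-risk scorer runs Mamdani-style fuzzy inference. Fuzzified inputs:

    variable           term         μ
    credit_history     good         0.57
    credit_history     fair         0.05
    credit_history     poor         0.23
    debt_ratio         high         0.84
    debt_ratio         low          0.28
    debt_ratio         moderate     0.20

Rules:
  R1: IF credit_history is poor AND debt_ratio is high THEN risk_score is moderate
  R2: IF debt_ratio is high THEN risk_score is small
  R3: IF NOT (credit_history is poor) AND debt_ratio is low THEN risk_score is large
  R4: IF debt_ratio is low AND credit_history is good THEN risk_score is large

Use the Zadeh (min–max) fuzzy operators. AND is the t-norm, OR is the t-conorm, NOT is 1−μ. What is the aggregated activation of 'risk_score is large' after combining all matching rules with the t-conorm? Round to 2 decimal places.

R1: poor=0.23, high=0.84; AND[min(a, b)] → w = 0.23
R2: high=0.84 → w = 0.84
R3: ¬poor=1−0.23=0.77, low=0.28; AND[min(a, b)] → w = 0.28
R4: low=0.28, good=0.57; AND[min(a, b)] → w = 0.28
Rules with consequent 'large': {R3, R4} → strengths 0.28, 0.28
Aggregate via t-conorm [max(a, b)]: 0.28

0.28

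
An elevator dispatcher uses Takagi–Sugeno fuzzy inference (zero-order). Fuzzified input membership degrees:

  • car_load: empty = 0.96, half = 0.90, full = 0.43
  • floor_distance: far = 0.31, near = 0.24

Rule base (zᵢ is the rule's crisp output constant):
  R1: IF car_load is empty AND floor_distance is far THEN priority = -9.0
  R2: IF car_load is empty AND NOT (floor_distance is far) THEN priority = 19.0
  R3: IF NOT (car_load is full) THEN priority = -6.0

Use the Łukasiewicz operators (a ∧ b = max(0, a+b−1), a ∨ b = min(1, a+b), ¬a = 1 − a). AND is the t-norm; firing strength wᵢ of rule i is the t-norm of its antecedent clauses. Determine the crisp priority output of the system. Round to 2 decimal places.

R1 (z=-9.0): empty=0.96, far=0.31; AND[max(0, a+b−1)] → w = 0.27
R2 (z=19.0): empty=0.96, ¬far=1−0.31=0.69; AND[max(0, a+b−1)] → w = 0.65
R3 (z=-6.0): ¬full=1−0.43=0.57 → w = 0.57
Weighted average = (0.27·-9.0 + 0.65·19.0 + 0.57·-6.0) / (0.27 + 0.65 + 0.57)
  = 6.5000 / 1.4900 = 4.36

4.36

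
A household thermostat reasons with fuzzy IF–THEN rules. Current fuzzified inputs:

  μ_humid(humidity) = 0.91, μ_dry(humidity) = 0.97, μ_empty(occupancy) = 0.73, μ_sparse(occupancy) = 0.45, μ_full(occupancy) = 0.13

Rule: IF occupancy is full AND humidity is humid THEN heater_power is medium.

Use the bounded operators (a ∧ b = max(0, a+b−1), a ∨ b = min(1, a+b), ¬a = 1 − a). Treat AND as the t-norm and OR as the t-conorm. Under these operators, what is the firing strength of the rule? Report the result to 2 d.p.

0.04

firing strength: full=0.13, humid=0.91; AND[max(0, a+b−1)] → w = 0.04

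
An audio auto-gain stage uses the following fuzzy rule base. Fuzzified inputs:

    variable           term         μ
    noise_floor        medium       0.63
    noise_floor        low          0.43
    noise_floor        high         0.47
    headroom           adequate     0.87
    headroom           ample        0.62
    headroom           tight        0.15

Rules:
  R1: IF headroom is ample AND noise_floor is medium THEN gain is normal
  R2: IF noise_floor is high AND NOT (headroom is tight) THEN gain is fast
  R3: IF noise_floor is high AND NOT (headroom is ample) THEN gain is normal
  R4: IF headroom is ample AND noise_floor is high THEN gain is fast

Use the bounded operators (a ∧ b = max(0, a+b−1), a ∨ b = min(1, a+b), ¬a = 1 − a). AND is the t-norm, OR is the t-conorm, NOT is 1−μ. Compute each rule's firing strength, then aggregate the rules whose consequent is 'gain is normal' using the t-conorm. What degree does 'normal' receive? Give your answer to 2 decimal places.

R1: ample=0.62, medium=0.63; AND[max(0, a+b−1)] → w = 0.25
R2: high=0.47, ¬tight=1−0.15=0.85; AND[max(0, a+b−1)] → w = 0.32
R3: high=0.47, ¬ample=1−0.62=0.38; AND[max(0, a+b−1)] → w = 0.00
R4: ample=0.62, high=0.47; AND[max(0, a+b−1)] → w = 0.09
Rules with consequent 'normal': {R1, R3} → strengths 0.25, 0.00
Aggregate via t-conorm [min(1, a+b)]: 0.25

0.25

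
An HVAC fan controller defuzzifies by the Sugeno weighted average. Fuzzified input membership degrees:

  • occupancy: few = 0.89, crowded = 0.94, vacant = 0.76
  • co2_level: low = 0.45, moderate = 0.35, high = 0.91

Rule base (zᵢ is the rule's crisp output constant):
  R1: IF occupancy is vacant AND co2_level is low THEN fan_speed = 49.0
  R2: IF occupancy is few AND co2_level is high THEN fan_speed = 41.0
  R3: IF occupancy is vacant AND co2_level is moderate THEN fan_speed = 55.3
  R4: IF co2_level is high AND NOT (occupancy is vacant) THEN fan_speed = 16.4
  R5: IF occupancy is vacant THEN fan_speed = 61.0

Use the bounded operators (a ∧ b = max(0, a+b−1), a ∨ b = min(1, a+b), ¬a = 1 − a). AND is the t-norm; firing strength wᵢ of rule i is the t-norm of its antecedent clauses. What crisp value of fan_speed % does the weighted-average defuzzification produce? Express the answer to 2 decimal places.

48.27

R1 (z=49.0): vacant=0.76, low=0.45; AND[max(0, a+b−1)] → w = 0.21
R2 (z=41.0): few=0.89, high=0.91; AND[max(0, a+b−1)] → w = 0.80
R3 (z=55.3): vacant=0.76, moderate=0.35; AND[max(0, a+b−1)] → w = 0.11
R4 (z=16.4): high=0.91, ¬vacant=1−0.76=0.24; AND[max(0, a+b−1)] → w = 0.15
R5 (z=61.0): vacant=0.76 → w = 0.76
Weighted average = (0.21·49.0 + 0.80·41.0 + 0.11·55.3 + 0.15·16.4 + 0.76·61.0) / (0.21 + 0.80 + 0.11 + 0.15 + 0.76)
  = 97.9930 / 2.0300 = 48.27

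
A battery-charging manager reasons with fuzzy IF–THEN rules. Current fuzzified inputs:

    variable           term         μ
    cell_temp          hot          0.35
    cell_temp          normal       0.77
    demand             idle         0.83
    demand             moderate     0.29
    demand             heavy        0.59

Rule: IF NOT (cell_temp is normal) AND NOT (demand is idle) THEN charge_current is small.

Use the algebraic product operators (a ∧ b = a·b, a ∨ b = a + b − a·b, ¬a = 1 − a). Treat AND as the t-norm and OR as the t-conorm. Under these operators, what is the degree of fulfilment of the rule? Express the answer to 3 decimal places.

0.039

firing strength: ¬normal=1−0.77=0.23, ¬idle=1−0.83=0.17; AND[a·b] → w = 0.0391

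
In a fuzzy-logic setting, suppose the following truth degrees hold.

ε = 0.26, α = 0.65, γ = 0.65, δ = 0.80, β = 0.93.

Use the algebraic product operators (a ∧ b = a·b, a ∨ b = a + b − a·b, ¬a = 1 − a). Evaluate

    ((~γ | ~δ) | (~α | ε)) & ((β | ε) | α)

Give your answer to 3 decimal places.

~γ = 1 − 0.6500 = 0.3500
~δ = 1 − 0.8000 = 0.2000
~γ | ~δ = a + b − a·b on (0.3500, 0.2000) = 0.4800
~α = 1 − 0.6500 = 0.3500
~α | ε = a + b − a·b on (0.3500, 0.2600) = 0.5190
(~γ | ~δ) | (~α | ε) = a + b − a·b on (0.4800, 0.5190) = 0.7499
β | ε = a + b − a·b on (0.9300, 0.2600) = 0.9482
(β | ε) | α = a + b − a·b on (0.9482, 0.6500) = 0.9819
((~γ | ~δ) | (~α | ε)) & ((β | ε) | α) = a·b on (0.7499, 0.9819) = 0.7363

0.736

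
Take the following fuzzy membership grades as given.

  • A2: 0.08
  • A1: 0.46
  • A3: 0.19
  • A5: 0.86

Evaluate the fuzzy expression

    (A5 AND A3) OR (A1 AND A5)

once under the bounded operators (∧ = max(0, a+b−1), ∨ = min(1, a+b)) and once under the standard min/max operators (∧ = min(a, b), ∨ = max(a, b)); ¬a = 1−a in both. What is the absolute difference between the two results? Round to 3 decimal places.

Under bounded:
  A5 AND A3 = max(0, a+b−1) on (0.86, 0.19) = 0.05
  A1 AND A5 = max(0, a+b−1) on (0.46, 0.86) = 0.32
  (A5 AND A3) OR (A1 AND A5) = min(1, a+b) on (0.05, 0.32) = 0.37
  → value = 0.3700
Under standard min/max:
  A5 AND A3 = min(a, b) on (0.86, 0.19) = 0.19
  A1 AND A5 = min(a, b) on (0.46, 0.86) = 0.46
  (A5 AND A3) OR (A1 AND A5) = max(a, b) on (0.19, 0.46) = 0.46
  → value = 0.4600
|0.3700 − 0.4600| = 0.090

0.090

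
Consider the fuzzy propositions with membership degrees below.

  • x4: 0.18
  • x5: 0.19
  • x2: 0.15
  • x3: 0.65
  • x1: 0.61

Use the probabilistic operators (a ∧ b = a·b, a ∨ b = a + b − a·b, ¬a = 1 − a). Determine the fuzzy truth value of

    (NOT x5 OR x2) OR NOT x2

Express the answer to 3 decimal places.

NOT x5 = 1 − 0.1900 = 0.8100
NOT x5 OR x2 = a + b − a·b on (0.8100, 0.1500) = 0.8385
NOT x2 = 1 − 0.1500 = 0.8500
(NOT x5 OR x2) OR NOT x2 = a + b − a·b on (0.8385, 0.8500) = 0.9758

0.976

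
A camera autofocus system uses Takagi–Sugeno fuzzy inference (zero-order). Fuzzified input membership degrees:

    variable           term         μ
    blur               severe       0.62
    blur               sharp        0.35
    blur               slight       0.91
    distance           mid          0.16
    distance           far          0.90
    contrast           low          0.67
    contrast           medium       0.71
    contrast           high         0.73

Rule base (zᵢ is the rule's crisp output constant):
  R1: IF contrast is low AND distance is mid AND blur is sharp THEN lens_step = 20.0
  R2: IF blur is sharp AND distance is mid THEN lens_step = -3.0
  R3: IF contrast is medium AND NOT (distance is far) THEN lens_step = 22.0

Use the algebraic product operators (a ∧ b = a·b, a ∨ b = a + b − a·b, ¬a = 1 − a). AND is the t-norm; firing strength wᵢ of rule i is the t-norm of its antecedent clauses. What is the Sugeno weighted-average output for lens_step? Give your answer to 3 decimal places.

13.034

R1 (z=20.0): low=0.67, mid=0.16, sharp=0.35; AND[a·b] → w = 0.0375
R2 (z=-3.0): sharp=0.35, mid=0.16; AND[a·b] → w = 0.0560
R3 (z=22.0): medium=0.71, ¬far=1−0.90=0.10; AND[a·b] → w = 0.0710
Weighted average = (0.0375·20.0 + 0.0560·-3.0 + 0.0710·22.0) / (0.0375 + 0.0560 + 0.0710)
  = 2.1444 / 0.1645 = 13.034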